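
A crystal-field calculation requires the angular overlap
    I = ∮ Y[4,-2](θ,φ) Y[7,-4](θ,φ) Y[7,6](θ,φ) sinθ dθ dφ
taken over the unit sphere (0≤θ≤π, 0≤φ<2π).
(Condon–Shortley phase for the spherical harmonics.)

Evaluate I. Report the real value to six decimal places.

0.160865

m-sum 0 ✓  L=18 even ✓  3≤7≤11 ✓
Π(2lᵢ+1) = 9×15×15 = 2025
triangle coeff Δ(4,7,7) = 1/58198140
Σ_t [0,4]: t=0:+1/17418240 t=1:−1/622080 t=2:+1/230400 t=3:−1/622080 t=4:+1/17418240 = 1/806400
(3j)²=2268/230945 [(4 7 7; 0 0 0)], sign=-1
Σ_t [2,3]: t=2:+1/34836480 t=3:−1/130636800 = 11/522547200
(3j)²=1331/81396 [(4 7 7; -2 -4 6)], sign=-1
⇒ 4πI² = 441045/1356277
I = (+1)√(441045/1356277/(4π)) = 0.16086528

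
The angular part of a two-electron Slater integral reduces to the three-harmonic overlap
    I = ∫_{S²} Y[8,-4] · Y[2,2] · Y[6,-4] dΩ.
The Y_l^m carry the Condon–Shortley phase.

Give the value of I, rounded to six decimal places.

Σmᵢ = -6 ≠ 0, so the φ-integral vanishes; I = 0

0.000000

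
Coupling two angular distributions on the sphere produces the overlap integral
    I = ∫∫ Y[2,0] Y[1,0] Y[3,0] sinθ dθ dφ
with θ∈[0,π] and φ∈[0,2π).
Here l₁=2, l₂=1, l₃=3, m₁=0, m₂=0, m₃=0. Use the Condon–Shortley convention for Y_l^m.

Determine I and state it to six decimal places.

0.247767

m-sum 0 ✓  L=6 even ✓  1≤3≤3 ✓
Π(2lᵢ+1) = 5×3×7 = 105
triangle coeff Δ(2,1,3) = 1/105
Σ_t [0,0]: t=0:+1/4 = 1/4
(3j)²=3/35 [(2 1 3; 0 0 0)], sign=-1
(m-triple is (0,0,0) — same symbol as above.)
⇒ 4πI² = 27/35
I = (+1)√(27/35/(4π)) = 0.24776670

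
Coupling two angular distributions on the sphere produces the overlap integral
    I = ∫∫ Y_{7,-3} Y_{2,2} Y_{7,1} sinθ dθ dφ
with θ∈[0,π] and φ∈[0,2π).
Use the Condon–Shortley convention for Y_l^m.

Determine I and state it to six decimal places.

Rules hold: Σm=0, L=16 even, 5≤7≤9.
N = 15·5·15 = 1125
Δ = 2!·12!·2!/17! = 1/185640
Racah Σ t=0..2: t=0:+1/2419200 t=1:−1/518400 t=2:+1/2419200 = -1/907200
⇒ 3j(7 2 7; 0 0 0)² = 56/3315, sgn +1
Racah Σ t=2..2: t=2:+1/3870720 = 1/3870720
⇒ 3j(7 2 7; -3 2 1)² = 135/6188, sgn +1
4πI² = N·(3j₀)²·(3jₘ)² = 20250/48841
I = +1·√(0.414611/4π) = 0.18164160

0.181642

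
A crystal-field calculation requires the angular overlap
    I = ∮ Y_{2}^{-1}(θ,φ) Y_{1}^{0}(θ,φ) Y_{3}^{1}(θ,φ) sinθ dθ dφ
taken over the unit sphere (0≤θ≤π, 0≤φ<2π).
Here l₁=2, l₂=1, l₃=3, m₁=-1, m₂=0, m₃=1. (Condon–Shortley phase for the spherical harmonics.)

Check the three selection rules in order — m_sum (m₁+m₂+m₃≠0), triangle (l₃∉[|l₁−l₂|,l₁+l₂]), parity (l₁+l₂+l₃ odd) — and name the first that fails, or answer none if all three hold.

none

m₁+m₂+m₃ = -1 + 0 + 1 = 0  ✓
triangle: |2−1|=1 ≤ l₃=3 ≤ 2+1=3  ✓
parity: l₁+l₂+l₃ = 6 is even  ✓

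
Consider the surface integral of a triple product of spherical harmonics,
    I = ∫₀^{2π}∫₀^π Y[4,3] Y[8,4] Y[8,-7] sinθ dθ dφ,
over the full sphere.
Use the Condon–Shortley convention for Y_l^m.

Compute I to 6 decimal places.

0.135889

Checks pass: Σm=0; 20 even; l₃=8∈[4,12].
(2·4+1)(2·8+1)(2·8+1) = 2601
Δ: 4! 4! 12! / 21! → 1/185175900
sum: t=0:+1/557383680 t=1:−1/21772800 t=2:+1/8294400 t=3:−1/21772800 t=4:+1/557383680 = 1/30965760
3j²(4 8 8; 0 0 0) = Δ·Π!·Σ² = 36/4199  (sign +1)
sum: t=0:+1/68976230400 t=1:−1/5748019200 = -1/6270566400
3j²(4 8 8; 3 4 -7) = Δ·Π!·Σ² = 121/11628  (sign +1)
combine: 4πI² = 2601·36/4199·121/11628 = 1089/4693
take √, sign +1: I = 0.13588882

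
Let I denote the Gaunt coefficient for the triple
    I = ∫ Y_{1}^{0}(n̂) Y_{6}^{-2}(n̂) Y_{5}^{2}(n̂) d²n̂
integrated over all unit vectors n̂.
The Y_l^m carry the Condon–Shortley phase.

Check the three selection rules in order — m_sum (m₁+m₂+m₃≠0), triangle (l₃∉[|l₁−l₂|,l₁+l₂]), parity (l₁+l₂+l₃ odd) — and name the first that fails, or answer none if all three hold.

m₁+m₂+m₃ = 0 − 2 + 2 = 0  ✓
triangle: |1−6|=5 ≤ l₃=5 ≤ 1+6=7  ✓
parity: l₁+l₂+l₃ = 12 is even  ✓

none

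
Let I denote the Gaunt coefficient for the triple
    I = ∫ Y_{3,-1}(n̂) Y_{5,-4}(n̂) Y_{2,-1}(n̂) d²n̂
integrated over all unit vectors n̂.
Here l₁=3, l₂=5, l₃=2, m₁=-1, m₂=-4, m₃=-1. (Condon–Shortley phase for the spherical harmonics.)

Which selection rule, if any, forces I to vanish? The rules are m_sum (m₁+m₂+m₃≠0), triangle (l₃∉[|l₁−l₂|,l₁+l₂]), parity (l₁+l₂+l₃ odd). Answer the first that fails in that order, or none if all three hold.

m_sum

azimuthal sum: -1 − 4 − 1 = -6  ✗
2 ≤ 2 ≤ 8 (triangle on l)
L = 3 + 5 + 2 = 10 (even)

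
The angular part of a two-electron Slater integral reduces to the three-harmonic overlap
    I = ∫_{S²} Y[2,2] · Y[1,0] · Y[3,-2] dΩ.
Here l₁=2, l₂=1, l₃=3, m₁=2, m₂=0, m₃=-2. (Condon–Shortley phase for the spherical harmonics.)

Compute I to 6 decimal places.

0.184674

Rules hold: Σm=0, L=6 even, 1≤3≤3.
N = 5·3·7 = 105
Δ = 0!·4!·2!/7! = 1/105
Racah Σ t=0..0: t=0:+1/4 = 1/4
⇒ 3j(2 1 3; 0 0 0)² = 3/35, sgn -1
Racah Σ t=0..0: t=0:+1/24 = 1/24
⇒ 3j(2 1 3; 2 0 -2)² = 1/21, sgn -1
4πI² = N·(3j₀)²·(3jₘ)² = 3/7
I = +1·√(0.428571/4π) = 0.18467439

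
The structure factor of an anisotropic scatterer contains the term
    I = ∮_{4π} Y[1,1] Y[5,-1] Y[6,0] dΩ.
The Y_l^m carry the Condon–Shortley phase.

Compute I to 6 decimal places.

Checks pass: Σm=0; 12 even; l₃=6∈[4,6].
(2·1+1)(2·5+1)(2·6+1) = 429
Δ: 0! 2! 10! / 13! → 1/858
sum: t=0:+1/14400 = 1/14400
3j²(1 5 6; 0 0 0) = Δ·Π!·Σ² = 6/143  (sign +1)
sum: t=0:+1/34560 = 1/34560
3j²(1 5 6; 1 -1 0) = Δ·Π!·Σ² = 5/286  (sign +1)
combine: 4πI² = 429·6/143·5/286 = 45/143
take √, sign +1: I = 0.15824621

0.158246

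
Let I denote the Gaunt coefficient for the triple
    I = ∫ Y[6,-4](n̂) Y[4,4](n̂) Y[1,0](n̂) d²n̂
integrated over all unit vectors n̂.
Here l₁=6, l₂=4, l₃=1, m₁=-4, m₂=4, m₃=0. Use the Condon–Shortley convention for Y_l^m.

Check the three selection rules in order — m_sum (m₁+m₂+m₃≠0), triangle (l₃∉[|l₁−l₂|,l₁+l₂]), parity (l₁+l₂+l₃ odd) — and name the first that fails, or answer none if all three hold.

azimuthal sum: -4 + 4 + 0 = 0  ✓
2 ≤ 1 ≤ 10 (triangle on l)  ✗
L = 6 + 4 + 1 = 11 (odd)

triangle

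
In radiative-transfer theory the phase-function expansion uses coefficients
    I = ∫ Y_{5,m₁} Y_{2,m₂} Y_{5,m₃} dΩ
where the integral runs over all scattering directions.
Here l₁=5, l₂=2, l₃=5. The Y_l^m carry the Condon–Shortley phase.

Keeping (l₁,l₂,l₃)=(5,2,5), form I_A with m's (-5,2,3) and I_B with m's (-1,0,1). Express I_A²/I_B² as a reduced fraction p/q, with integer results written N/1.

10/27

Same 5,2,5: normalisation and zero-m 3j drop out of the ratio.
A: Δ: 2! 8! 2! / 13! → 1/38610; sum: t=2:+1/161280 = 1/161280; 3j²(5 2 5; -5 2 3) = Δ·Π!·Σ² = 1/143  (sign +1)
B: Δ: 2! 8! 2! / 13! → 1/38610; sum: t=0:+1/5760 t=1:−1/720 t=2:+1/2304 = -1/1280; 3j²(5 2 5; -1 0 1) = Δ·Π!·Σ² = 27/1430  (sign -1)
I_A²/I_B² = (1/143)/(27/1430) = 10/27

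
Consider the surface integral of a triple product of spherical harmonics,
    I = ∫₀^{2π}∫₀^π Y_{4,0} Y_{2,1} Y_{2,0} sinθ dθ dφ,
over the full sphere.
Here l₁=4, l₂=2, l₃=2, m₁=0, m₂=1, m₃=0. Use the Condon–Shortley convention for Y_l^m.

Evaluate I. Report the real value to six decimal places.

0.000000

m-sum = 0 + 1 + 0 = 1 ≠ 0 ⇒ I = 0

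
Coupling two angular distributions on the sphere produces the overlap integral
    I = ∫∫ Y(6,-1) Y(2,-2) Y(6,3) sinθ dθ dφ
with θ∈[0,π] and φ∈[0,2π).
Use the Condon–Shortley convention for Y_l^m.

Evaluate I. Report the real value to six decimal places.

0.177674

Rules hold: Σm=0, L=14 even, 4≤6≤8.
N = 13·5·13 = 845
Δ = 2!·10!·2!/15! = 1/90090
Racah Σ t=0..2: t=0:+1/69120 t=1:−1/14400 t=2:+1/69120 = -7/172800
⇒ 3j(6 2 6; 0 0 0)² = 14/715, sgn -1
Racah Σ t=0..0: t=0:+1/120960 = 1/120960
⇒ 3j(6 2 6; -1 -2 3)² = 24/1001, sgn -1
4πI² = N·(3j₀)²·(3jₘ)² = 48/121
I = +1·√(0.396694/4π) = 0.17767364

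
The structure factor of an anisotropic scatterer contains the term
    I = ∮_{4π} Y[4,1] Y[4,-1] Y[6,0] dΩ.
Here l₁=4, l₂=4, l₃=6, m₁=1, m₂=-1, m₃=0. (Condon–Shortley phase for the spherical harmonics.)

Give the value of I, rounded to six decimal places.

m-sum 0 ✓  L=14 even ✓  0≤6≤8 ✓
Π(2lᵢ+1) = 9×9×13 = 1053
triangle coeff Δ(4,4,6) = 1/1261260
Σ_t [0,2]: t=0:+1/4608 t=1:−1/1296 t=2:+1/4608 = -7/20736
(3j)²=20/1287 [(4 4 6; 0 0 0)], sign=-1
Σ_t [0,2]: t=0:+1/2592 t=1:−1/2304 t=2:+1/28800 = -7/518400
(3j)²=1/25740 [(4 4 6; 1 -1 0)], sign=-1
⇒ 4πI² = 1/1573
I = (+1)√(1/1573/(4π)) = 0.00711264

0.007113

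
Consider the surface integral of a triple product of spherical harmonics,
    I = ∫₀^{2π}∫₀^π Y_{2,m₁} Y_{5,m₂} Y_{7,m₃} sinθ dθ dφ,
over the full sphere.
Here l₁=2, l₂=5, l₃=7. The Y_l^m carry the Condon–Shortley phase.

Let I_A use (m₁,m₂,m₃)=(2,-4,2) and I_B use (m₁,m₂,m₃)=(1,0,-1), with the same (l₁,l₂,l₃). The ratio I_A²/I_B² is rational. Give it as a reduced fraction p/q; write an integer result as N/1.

Shared (l₁,l₂,l₃)=(2,5,7): N and (l;000)² cancel in I_A²/I_B².
A: Δ = 0!·4!·10!/15! = 1/15015; Racah Σ t=0..0: t=0:+1/8709120 = 1/8709120; ⇒ 3j(2 5 7; 2 -4 2)² = 1/3003, sgn -1
B: Δ = 0!·4!·10!/15! = 1/15015; Racah Σ t=0..0: t=0:+1/86400 = 1/86400; ⇒ 3j(2 5 7; 1 0 -1)² = 16/715, sgn +1
I_A²/I_B² = (1/3003)/(16/715) = 5/336

5/336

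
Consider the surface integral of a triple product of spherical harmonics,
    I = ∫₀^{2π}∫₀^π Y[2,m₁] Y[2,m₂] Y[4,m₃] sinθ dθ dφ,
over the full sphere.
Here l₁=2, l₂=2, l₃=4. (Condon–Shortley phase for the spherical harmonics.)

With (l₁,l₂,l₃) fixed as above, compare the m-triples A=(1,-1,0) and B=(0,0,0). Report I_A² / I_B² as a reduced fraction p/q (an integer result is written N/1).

Same 2,2,4: normalisation and zero-m 3j drop out of the ratio.
A: Δ: 0! 4! 4! / 9! → 1/630; sum: t=0:+1/36 = 1/36; 3j²(2 2 4; 1 -1 0) = Δ·Π!·Σ² = 8/315  (sign +1)
B: Δ: 0! 4! 4! / 9! → 1/630; sum: t=0:+1/16 = 1/16; 3j²(2 2 4; 0 0 0) = Δ·Π!·Σ² = 2/35  (sign +1)
I_A²/I_B² = (8/315)/(2/35) = 4/9

4/9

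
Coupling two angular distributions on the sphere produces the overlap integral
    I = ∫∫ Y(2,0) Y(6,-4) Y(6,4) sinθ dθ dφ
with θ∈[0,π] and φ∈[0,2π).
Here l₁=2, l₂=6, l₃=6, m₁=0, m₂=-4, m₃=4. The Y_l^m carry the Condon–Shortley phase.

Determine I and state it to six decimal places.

-0.022938

Rules hold: Σm=0, L=14 even, 4≤6≤8.
N = 5·13·13 = 845
Δ = 2!·2!·10!/15! = 1/90090
Racah Σ t=0..2: t=0:+1/69120 t=1:−1/14400 t=2:+1/69120 = -7/172800
⇒ 3j(2 6 6; 0 0 0)² = 14/715, sgn -1
Racah Σ t=0..2: t=0:+1/322560 t=1:−1/362880 t=2:+1/14515200 = 1/2419200
⇒ 3j(2 6 6; 0 -4 4)² = 2/5005, sgn +1
4πI² = N·(3j₀)²·(3jₘ)² = 4/605
I = -1·√(0.00661157/4π) = -0.02293757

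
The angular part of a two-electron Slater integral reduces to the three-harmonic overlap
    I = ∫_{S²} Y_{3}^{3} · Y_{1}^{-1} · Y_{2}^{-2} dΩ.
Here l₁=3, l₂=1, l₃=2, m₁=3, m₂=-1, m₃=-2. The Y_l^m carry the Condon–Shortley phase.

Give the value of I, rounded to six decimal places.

Checks pass: Σm=0; 6 even; l₃=2∈[2,4].
(2·3+1)(2·1+1)(2·2+1) = 105
Δ: 2! 4! 0! / 7! → 1/105
sum: t=1:−1/4 = -1/4
3j²(3 1 2; 0 0 0) = Δ·Π!·Σ² = 3/35  (sign -1)
sum: t=0:+1/48 = 1/48
3j²(3 1 2; 3 -1 -2) = Δ·Π!·Σ² = 1/7  (sign +1)
combine: 4πI² = 105·3/35·1/7 = 9/7
take √, sign -1: I = -0.31986543

-0.319865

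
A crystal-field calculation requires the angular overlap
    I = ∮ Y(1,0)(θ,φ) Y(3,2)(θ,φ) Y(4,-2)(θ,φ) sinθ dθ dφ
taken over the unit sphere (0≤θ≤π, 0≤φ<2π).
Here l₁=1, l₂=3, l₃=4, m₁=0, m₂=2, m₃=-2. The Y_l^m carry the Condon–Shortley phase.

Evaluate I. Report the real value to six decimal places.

Rules hold: Σm=0, L=8 even, 2≤4≤4.
N = 3·7·9 = 189
Δ = 0!·2!·6!/9! = 1/252
Racah Σ t=0..0: t=0:+1/36 = 1/36
⇒ 3j(1 3 4; 0 0 0)² = 4/63, sgn +1
Racah Σ t=0..0: t=0:+1/120 = 1/120
⇒ 3j(1 3 4; 0 2 -2)² = 1/21, sgn +1
4πI² = N·(3j₀)²·(3jₘ)² = 4/7
I = +1·√(0.571429/4π) = 0.21324362

0.213244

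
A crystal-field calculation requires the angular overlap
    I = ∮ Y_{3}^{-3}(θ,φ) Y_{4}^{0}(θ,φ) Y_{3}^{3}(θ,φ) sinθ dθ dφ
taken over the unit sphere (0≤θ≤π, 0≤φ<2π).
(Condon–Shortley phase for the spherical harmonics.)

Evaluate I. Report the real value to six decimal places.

-0.076935

m-sum 0 ✓  L=10 even ✓  1≤3≤7 ✓
Π(2lᵢ+1) = 7×9×7 = 441
triangle coeff Δ(3,4,3) = 1/34650
Σ_t [1,3]: t=1:−1/72 t=2:+1/16 t=3:−1/72 = 5/144
(3j)²=2/77 [(3 4 3; 0 0 0)], sign=-1
Σ_t [4,4]: t=4:+1/1152 = 1/1152
(3j)²=1/154 [(3 4 3; -3 0 3)], sign=+1
⇒ 4πI² = 9/121
I = (-1)√(9/121/(4π)) = -0.07693494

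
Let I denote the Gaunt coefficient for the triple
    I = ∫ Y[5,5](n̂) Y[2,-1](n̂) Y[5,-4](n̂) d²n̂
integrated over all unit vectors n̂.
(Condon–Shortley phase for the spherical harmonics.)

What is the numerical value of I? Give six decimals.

-0.187924

m-sum 0 ✓  L=12 even ✓  3≤5≤7 ✓
Π(2lᵢ+1) = 11×5×11 = 605
triangle coeff Δ(5,2,5) = 1/38610
Σ_t [0,2]: t=0:+1/2880 t=1:−1/576 t=2:+1/2880 = -1/960
(3j)²=10/429 [(5 2 5; 0 0 0)], sign=+1
Σ_t [0,0]: t=0:+1/80640 = 1/80640
(3j)²=9/286 [(5 2 5; 5 -1 -4)], sign=-1
⇒ 4πI² = 75/169
I = (-1)√(75/169/(4π)) = -0.18792404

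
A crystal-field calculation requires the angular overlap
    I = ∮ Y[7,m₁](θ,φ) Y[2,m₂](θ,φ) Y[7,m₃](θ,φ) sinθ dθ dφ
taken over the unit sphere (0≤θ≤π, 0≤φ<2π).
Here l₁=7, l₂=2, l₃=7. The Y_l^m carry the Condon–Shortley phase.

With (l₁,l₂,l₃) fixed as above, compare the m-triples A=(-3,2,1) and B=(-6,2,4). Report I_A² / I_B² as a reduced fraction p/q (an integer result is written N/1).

Same 7,2,7: normalisation and zero-m 3j drop out of the ratio.
A: Δ: 2! 12! 2! / 17! → 1/185640; sum: t=2:+1/3870720 = 1/3870720; 3j²(7 2 7; -3 2 1) = Δ·Π!·Σ² = 135/6188  (sign +1)
B: Δ: 2! 12! 2! / 17! → 1/185640; sum: t=2:+1/159667200 = 1/159667200; 3j²(7 2 7; -6 2 4) = Δ·Π!·Σ² = 9/1190  (sign -1)
I_A²/I_B² = (135/6188)/(9/1190) = 75/26

75/26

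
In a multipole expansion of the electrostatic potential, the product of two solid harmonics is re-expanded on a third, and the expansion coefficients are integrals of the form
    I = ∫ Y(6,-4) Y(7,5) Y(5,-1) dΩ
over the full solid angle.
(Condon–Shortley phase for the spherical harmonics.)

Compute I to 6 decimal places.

m-sum 0 ✓  L=18 even ✓  1≤5≤13 ✓
Π(2lᵢ+1) = 13×15×11 = 2145
triangle coeff Δ(6,7,5) = 1/174594420
Σ_t [2,6]: t=2:+1/4147200 t=3:−1/207360 t=4:+1/82944 t=5:−1/207360 t=6:+1/4147200 = 1/345600
(3j)²=420/46189 [(6 7 5; 0 0 0)], sign=-1
Σ_t [6,8]: t=6:+1/24883200 t=7:−1/3628800 t=8:+1/7741440 = -37/348364800
(3j)²=1369/176358 [(6 7 5; -4 5 -1)], sign=-1
⇒ 4πI² = 205350/1356277
I = (+1)√(205350/1356277/(4π)) = 0.10976610

0.109766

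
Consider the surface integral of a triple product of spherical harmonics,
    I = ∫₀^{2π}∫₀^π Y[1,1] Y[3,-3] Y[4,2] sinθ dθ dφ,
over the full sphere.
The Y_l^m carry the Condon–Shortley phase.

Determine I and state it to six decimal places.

Checks pass: Σm=0; 8 even; l₃=4∈[2,4].
(2·1+1)(2·3+1)(2·4+1) = 189
Δ: 0! 2! 6! / 9! → 1/252
sum: t=0:+1/36 = 1/36
3j²(1 3 4; 0 0 0) = Δ·Π!·Σ² = 4/63  (sign +1)
sum: t=0:+1/1440 = 1/1440
3j²(1 3 4; 1 -3 2) = Δ·Π!·Σ² = 1/252  (sign +1)
combine: 4πI² = 189·4/63·1/252 = 1/21
take √, sign +1: I = 0.06155813

0.061558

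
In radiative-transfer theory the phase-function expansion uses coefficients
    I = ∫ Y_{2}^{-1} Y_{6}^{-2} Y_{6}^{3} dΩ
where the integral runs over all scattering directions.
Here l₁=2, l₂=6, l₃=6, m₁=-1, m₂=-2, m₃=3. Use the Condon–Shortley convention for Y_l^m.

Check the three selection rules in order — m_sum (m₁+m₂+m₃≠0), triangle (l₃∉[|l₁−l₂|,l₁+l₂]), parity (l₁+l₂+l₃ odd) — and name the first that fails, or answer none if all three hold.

azimuthal sum: -1 − 2 + 3 = 0  ✓
4 ≤ 6 ≤ 8 (triangle on l)  ✓
L = 2 + 6 + 6 = 14 (even)  ✓

none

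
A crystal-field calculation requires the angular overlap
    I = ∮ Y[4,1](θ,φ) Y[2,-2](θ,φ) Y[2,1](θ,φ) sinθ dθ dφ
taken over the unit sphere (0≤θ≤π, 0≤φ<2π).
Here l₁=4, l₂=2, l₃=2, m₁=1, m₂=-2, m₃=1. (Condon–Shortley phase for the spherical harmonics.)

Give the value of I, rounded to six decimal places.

Rules hold: Σm=0, L=8 even, 2≤2≤6.
N = 9·5·5 = 225
Δ = 4!·4!·0!/9! = 1/630
Racah Σ t=2..2: t=2:+1/16 = 1/16
⇒ 3j(4 2 2; 0 0 0)² = 2/35, sgn +1
Racah Σ t=0..0: t=0:+1/144 = 1/144
⇒ 3j(4 2 2; 1 -2 1)² = 1/126, sgn -1
4πI² = N·(3j₀)²·(3jₘ)² = 5/49
I = -1·√(0.102041/4π) = -0.09011188

-0.090112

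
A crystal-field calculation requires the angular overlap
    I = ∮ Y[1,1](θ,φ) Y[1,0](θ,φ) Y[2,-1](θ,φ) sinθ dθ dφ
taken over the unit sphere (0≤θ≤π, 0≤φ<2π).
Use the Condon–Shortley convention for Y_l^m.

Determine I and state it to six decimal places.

-0.218510

m-sum 0 ✓  L=4 even ✓  0≤2≤2 ✓
Π(2lᵢ+1) = 3×3×5 = 45
triangle coeff Δ(1,1,2) = 1/30
Σ_t [0,0]: t=0:+1/1 = 1/1
(3j)²=2/15 [(1 1 2; 0 0 0)], sign=+1
Σ_t [0,0]: t=0:+1/2 = 1/2
(3j)²=1/10 [(1 1 2; 1 0 -1)], sign=-1
⇒ 4πI² = 3/5
I = (-1)√(3/5/(4π)) = -0.21850969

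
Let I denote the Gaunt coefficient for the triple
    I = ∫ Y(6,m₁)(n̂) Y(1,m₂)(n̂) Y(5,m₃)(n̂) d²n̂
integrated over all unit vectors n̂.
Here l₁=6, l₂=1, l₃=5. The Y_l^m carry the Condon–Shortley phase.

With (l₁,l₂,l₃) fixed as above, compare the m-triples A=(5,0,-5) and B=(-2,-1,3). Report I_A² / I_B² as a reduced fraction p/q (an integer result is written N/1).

11/6

Shared (l₁,l₂,l₃)=(6,1,5): N and (l;000)² cancel in I_A²/I_B².
A: Δ = 2!·10!·0!/13! = 1/858; Racah Σ t=1..1: t=1:−1/3628800 = -1/3628800; ⇒ 3j(6 1 5; 5 0 -5)² = 1/78, sgn -1
B: Δ = 2!·10!·0!/13! = 1/858; Racah Σ t=0..0: t=0:+1/161280 = 1/161280; ⇒ 3j(6 1 5; -2 -1 3)² = 1/143, sgn +1
I_A²/I_B² = (1/78)/(1/143) = 11/6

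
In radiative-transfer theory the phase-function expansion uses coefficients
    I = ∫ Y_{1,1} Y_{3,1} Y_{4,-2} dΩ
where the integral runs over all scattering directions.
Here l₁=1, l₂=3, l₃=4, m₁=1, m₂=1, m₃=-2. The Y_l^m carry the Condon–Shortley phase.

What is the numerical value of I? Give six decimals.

m-sum 0 ✓  L=8 even ✓  2≤4≤4 ✓
Π(2lᵢ+1) = 3×7×9 = 189
triangle coeff Δ(1,3,4) = 1/252
Σ_t [0,0]: t=0:+1/36 = 1/36
(3j)²=4/63 [(1 3 4; 0 0 0)], sign=+1
Σ_t [0,0]: t=0:+1/96 = 1/96
(3j)²=5/84 [(1 3 4; 1 1 -2)], sign=+1
⇒ 4πI² = 5/7
I = (+1)√(5/7/(4π)) = 0.23841361

0.238414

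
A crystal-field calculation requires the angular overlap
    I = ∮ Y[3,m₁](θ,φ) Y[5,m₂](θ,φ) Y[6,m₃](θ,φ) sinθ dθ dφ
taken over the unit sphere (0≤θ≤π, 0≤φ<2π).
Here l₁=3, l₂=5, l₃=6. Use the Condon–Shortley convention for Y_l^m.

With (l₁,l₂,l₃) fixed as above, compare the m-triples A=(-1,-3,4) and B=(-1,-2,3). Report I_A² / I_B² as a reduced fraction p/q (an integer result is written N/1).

Same 3,5,6: normalisation and zero-m 3j drop out of the ratio.
A: Δ: 2! 4! 8! / 15! → 1/675675; sum: t=0:+1/69120 t=1:−1/30240 t=2:+1/322560 = -1/64512; 3j²(3 5 6; -1 -3 4) = Δ·Π!·Σ² = 10/1001  (sign -1)
B: Δ: 2! 4! 8! / 15! → 1/675675; sum: t=0:+1/34560 t=1:−1/8640 t=2:+1/40320 = -1/16128; 3j²(3 5 6; -1 -2 3) = Δ·Π!·Σ² = 18/1001  (sign +1)
I_A²/I_B² = (10/1001)/(18/1001) = 5/9

5/9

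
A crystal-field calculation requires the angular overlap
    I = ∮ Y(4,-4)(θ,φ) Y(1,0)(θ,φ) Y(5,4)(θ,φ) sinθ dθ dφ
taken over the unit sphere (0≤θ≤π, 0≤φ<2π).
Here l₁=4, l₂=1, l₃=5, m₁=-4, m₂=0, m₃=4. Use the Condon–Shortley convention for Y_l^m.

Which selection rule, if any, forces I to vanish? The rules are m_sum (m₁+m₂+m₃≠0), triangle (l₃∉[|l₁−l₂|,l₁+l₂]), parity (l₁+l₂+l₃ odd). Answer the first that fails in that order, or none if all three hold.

none

Σmᵢ = 0  ✓
l₃∈[|l₁−l₂|,l₁+l₂]=[3,5], have l₃=5  ✓
Σlᵢ = 10 ⇒ even  ✓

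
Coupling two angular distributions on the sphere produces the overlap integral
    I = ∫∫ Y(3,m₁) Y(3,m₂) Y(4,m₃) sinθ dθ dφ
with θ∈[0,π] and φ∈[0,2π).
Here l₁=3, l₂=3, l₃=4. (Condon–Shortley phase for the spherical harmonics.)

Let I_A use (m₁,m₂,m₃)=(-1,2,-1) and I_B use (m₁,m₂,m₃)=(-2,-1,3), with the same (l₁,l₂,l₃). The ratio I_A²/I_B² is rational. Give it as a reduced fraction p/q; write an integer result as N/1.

Shared (l₁,l₂,l₃)=(3,3,4): N and (l;000)² cancel in I_A²/I_B².
A: Δ = 2!·4!·4!/11! = 1/34650; Racah Σ t=1..2: t=1:−1/144 t=2:+1/48 = 1/72; ⇒ 3j(3 3 4; -1 2 -1)² = 16/693, sgn -1
B: Δ = 2!·4!·4!/11! = 1/34650; Racah Σ t=1..2: t=1:−1/144 t=2:+1/288 = -1/288; ⇒ 3j(3 3 4; -2 -1 3)² = 1/99, sgn +1
I_A²/I_B² = (16/693)/(1/99) = 16/7

16/7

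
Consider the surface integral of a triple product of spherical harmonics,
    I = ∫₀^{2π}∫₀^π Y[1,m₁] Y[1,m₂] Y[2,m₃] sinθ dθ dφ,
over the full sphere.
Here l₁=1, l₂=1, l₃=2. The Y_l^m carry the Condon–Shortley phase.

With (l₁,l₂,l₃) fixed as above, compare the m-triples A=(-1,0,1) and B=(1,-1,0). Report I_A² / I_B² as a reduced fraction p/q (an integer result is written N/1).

Shared (l₁,l₂,l₃)=(1,1,2): N and (l;000)² cancel in I_A²/I_B².
A: Δ = 0!·2!·2!/5! = 1/30; Racah Σ t=0..0: t=0:+1/2 = 1/2; ⇒ 3j(1 1 2; -1 0 1)² = 1/10, sgn -1
B: Δ = 0!·2!·2!/5! = 1/30; Racah Σ t=0..0: t=0:+1/4 = 1/4; ⇒ 3j(1 1 2; 1 -1 0)² = 1/30, sgn +1
I_A²/I_B² = (1/10)/(1/30) = 3/1

3/1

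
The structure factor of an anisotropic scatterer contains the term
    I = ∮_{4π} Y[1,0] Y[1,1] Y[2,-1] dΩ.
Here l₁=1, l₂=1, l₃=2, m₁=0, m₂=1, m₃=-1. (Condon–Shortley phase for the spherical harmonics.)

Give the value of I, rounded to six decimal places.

Rules hold: Σm=0, L=4 even, 0≤2≤2.
N = 3·3·5 = 45
Δ = 0!·2!·2!/5! = 1/30
Racah Σ t=0..0: t=0:+1/1 = 1/1
⇒ 3j(1 1 2; 0 0 0)² = 2/15, sgn +1
Racah Σ t=0..0: t=0:+1/2 = 1/2
⇒ 3j(1 1 2; 0 1 -1)² = 1/10, sgn -1
4πI² = N·(3j₀)²·(3jₘ)² = 3/5
I = -1·√(0.6/4π) = -0.21850969

-0.218510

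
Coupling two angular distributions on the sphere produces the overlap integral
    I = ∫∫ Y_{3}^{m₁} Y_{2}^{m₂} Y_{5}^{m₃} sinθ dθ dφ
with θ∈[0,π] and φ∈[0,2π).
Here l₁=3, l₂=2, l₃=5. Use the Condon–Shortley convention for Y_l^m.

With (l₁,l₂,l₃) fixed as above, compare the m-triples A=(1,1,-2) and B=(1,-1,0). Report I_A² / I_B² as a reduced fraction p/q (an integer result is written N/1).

21/10

Same 3,2,5: normalisation and zero-m 3j drop out of the ratio.
A: Δ: 0! 6! 4! / 11! → 1/2310; sum: t=0:+1/288 = 1/288; 3j²(3 2 5; 1 1 -2) = Δ·Π!·Σ² = 1/22  (sign -1)
B: Δ: 0! 6! 4! / 11! → 1/2310; sum: t=0:+1/288 = 1/288; 3j²(3 2 5; 1 -1 0) = Δ·Π!·Σ² = 5/231  (sign -1)
I_A²/I_B² = (1/22)/(5/231) = 21/10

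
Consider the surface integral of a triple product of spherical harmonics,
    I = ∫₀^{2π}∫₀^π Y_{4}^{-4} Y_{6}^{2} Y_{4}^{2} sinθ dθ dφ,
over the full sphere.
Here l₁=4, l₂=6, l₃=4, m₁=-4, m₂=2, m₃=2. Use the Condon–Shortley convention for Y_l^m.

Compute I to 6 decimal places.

-0.110189

m-sum 0 ✓  L=14 even ✓  2≤4≤10 ✓
Π(2lᵢ+1) = 9×13×9 = 1053
triangle coeff Δ(4,6,4) = 1/1261260
Σ_t [2,4]: t=2:+1/4608 t=3:−1/1296 t=4:+1/4608 = -7/20736
(3j)²=20/1287 [(4 6 4; 0 0 0)], sign=-1
Σ_t [6,6]: t=6:+1/69120 = 1/69120
(3j)²=4/429 [(4 6 4; -4 2 2)], sign=+1
⇒ 4πI² = 240/1573
I = (-1)√(240/1573/(4π)) = -0.11018851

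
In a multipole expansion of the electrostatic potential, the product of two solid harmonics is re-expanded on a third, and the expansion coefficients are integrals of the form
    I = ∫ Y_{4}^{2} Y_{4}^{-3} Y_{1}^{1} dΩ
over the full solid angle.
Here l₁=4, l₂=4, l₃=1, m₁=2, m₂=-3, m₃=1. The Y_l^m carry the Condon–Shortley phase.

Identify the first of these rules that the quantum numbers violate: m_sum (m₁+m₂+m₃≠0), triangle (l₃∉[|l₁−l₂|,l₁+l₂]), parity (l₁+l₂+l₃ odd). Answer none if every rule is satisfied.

parity

Σmᵢ = 0  ✓
l₃∈[|l₁−l₂|,l₁+l₂]=[0,8], have l₃=1  ✓
Σlᵢ = 9 ⇒ odd  ✗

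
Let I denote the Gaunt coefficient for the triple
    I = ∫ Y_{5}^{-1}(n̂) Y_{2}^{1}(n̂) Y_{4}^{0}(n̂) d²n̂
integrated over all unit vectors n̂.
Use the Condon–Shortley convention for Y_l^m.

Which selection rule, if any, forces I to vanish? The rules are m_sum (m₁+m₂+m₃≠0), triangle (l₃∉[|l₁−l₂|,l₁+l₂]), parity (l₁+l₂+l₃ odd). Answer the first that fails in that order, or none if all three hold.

m₁+m₂+m₃ = -1 + 1 + 0 = 0  ✓
triangle: |5−2|=3 ≤ l₃=4 ≤ 5+2=7  ✓
parity: l₁+l₂+l₃ = 11 is odd  ✗

parity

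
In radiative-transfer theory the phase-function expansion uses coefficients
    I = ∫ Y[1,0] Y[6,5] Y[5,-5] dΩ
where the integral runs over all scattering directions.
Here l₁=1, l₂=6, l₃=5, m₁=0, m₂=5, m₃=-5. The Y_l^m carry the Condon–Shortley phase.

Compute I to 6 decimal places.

Rules hold: Σm=0, L=12 even, 5≤5≤7.
N = 3·13·11 = 429
Δ = 2!·0!·10!/13! = 1/858
Racah Σ t=1..1: t=1:−1/14400 = -1/14400
⇒ 3j(1 6 5; 0 0 0)² = 6/143, sgn +1
Racah Σ t=1..1: t=1:−1/3628800 = -1/3628800
⇒ 3j(1 6 5; 0 5 -5)² = 1/78, sgn -1
4πI² = N·(3j₀)²·(3jₘ)² = 3/13
I = -1·√(0.230769/4π) = -0.13551395

-0.135514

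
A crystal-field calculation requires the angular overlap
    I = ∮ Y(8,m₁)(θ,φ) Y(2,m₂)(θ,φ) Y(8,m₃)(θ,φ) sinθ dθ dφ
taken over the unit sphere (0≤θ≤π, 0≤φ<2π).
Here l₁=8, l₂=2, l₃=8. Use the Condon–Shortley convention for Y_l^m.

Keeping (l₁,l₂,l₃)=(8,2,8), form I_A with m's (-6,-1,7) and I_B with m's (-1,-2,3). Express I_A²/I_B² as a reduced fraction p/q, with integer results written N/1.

169/154

Shared (l₁,l₂,l₃)=(8,2,8): N and (l;000)² cancel in I_A²/I_B².
A: Δ = 2!·14!·2!/19! = 1/348840; Racah Σ t=0..1: t=0:+1/174356582400 t=1:−1/12454041600 = -1/13412044800; ⇒ 3j(8 2 8; -6 -1 7)² = 169/7752, sgn +1
B: Δ = 2!·14!·2!/19! = 1/348840; Racah Σ t=0..0: t=0:+1/174182400 = 1/174182400; ⇒ 3j(8 2 8; -1 -2 3)² = 77/3876, sgn -1
I_A²/I_B² = (169/7752)/(77/3876) = 169/154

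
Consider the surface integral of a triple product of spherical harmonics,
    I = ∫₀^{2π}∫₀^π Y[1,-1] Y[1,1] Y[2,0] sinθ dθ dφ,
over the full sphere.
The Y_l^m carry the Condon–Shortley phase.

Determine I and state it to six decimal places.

0.126157

Checks pass: Σm=0; 4 even; l₃=2∈[0,2].
(2·1+1)(2·1+1)(2·2+1) = 45
Δ: 0! 2! 2! / 5! → 1/30
sum: t=0:+1/1 = 1/1
3j²(1 1 2; 0 0 0) = Δ·Π!·Σ² = 2/15  (sign +1)
sum: t=0:+1/4 = 1/4
3j²(1 1 2; -1 1 0) = Δ·Π!·Σ² = 1/30  (sign +1)
combine: 4πI² = 45·2/15·1/30 = 1/5
take √, sign +1: I = 0.12615663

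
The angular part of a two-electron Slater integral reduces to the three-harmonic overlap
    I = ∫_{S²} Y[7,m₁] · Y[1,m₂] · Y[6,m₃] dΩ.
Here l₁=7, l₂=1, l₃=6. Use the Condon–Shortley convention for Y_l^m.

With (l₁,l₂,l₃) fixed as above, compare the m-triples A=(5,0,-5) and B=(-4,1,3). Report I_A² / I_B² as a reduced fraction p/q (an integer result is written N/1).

l's match ⇒ only the (l;m) 3-j factors differ between A and B.
A: triangle coeff Δ(7,1,6) = 1/1365; Σ_t [1,1]: t=1:−1/39916800 = -1/39916800; (3j)²=8/455 [(7 1 6; 5 0 -5)], sign=+1
B: triangle coeff Δ(7,1,6) = 1/1365; Σ_t [2,2]: t=2:+1/4354560 = 1/4354560; (3j)²=11/273 [(7 1 6; -4 1 3)], sign=-1
I_A²/I_B² = (8/455)/(11/273) = 24/55

24/55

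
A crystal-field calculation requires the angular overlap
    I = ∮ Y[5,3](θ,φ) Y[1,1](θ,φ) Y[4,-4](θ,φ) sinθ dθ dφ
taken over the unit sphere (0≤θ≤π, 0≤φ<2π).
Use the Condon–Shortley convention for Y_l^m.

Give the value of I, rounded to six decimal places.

-0.049106

Rules hold: Σm=0, L=10 even, 4≤4≤6.
N = 11·3·9 = 297
Δ = 2!·8!·0!/11! = 1/495
Racah Σ t=1..1: t=1:−1/576 = -1/576
⇒ 3j(5 1 4; 0 0 0)² = 5/99, sgn -1
Racah Σ t=2..2: t=2:+1/80640 = 1/80640
⇒ 3j(5 1 4; 3 1 -4)² = 1/495, sgn +1
4πI² = N·(3j₀)²·(3jₘ)² = 1/33
I = -1·√(0.030303/4π) = -0.04910640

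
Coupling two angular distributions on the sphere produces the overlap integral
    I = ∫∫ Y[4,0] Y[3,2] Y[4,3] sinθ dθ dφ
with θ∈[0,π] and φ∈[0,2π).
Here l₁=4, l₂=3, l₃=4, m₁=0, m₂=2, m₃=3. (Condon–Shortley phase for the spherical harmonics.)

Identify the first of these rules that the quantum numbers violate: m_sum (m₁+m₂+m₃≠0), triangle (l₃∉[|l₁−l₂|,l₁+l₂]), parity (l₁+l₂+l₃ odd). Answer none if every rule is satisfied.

azimuthal sum: 0 + 2 + 3 = 5  ✗
1 ≤ 4 ≤ 7 (triangle on l)
L = 4 + 3 + 4 = 11 (odd)

m_sum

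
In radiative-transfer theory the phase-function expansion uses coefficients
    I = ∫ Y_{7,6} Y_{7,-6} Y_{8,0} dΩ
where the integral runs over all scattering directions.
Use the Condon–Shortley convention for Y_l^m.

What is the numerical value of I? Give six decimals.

-0.113508

Checks pass: Σm=0; 22 even; l₃=8∈[0,14].
(2·7+1)(2·7+1)(2·8+1) = 3825
Δ: 6! 8! 8! / 23! → 1/22086194130
sum: t=0:+1/18289152000 t=1:−1/248832000 t=2:+1/24883200 t=3:−1/11943936 t=4:+1/24883200 t=5:−1/248832000 t=6:+1/18289152000 = -11/975421440
3j²(7 7 8; 0 0 0) = Δ·Π!·Σ² = 1750/289731  (sign -1)
sum: t=0:+1/18289152000 t=1:−1/195084288000 = 29/585252864000
3j²(7 7 8; 6 -6 0) = Δ·Π!·Σ² = 10933/1560090  (sign +1)
combine: 4πI² = 3825·1750/289731·10933/1560090 = 525625/3246473
take √, sign -1: I = -0.11350818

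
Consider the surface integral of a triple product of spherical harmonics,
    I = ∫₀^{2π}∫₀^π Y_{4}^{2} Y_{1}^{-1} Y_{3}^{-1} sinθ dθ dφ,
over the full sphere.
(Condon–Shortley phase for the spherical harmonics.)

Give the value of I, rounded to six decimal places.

Rules hold: Σm=0, L=8 even, 3≤3≤5.
N = 9·3·7 = 189
Δ = 2!·6!·0!/9! = 1/252
Racah Σ t=1..1: t=1:−1/36 = -1/36
⇒ 3j(4 1 3; 0 0 0)² = 4/63, sgn +1
Racah Σ t=0..0: t=0:+1/96 = 1/96
⇒ 3j(4 1 3; 2 -1 -1)² = 5/84, sgn +1
4πI² = N·(3j₀)²·(3jₘ)² = 5/7
I = +1·√(0.714286/4π) = 0.23841361

0.238414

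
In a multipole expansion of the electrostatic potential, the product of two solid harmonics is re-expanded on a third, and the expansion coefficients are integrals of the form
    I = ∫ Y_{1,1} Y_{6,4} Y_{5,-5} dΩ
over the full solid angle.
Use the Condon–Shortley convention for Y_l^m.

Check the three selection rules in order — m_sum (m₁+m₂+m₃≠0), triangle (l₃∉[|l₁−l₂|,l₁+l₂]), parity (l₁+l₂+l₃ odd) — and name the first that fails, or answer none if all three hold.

m₁+m₂+m₃ = 1 + 4 − 5 = 0  ✓
triangle: |1−6|=5 ≤ l₃=5 ≤ 1+6=7  ✓
parity: l₁+l₂+l₃ = 12 is even  ✓

none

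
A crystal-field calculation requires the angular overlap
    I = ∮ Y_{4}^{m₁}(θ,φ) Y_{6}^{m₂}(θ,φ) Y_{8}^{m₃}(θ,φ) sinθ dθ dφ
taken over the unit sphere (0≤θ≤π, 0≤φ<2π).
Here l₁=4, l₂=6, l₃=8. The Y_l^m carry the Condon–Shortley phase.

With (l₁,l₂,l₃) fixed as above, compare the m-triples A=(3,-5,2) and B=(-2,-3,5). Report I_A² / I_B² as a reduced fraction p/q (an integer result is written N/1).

Same 4,6,8: normalisation and zero-m 3j drop out of the ratio.
A: Δ: 2! 6! 10! / 19! → 1/23279256; sum: t=0:+1/87091200 t=1:−1/2612736000 = 29/2612736000; 3j²(4 6 8; 3 -5 2) = Δ·Π!·Σ² = 841/302328  (sign +1)
B: Δ: 2! 6! 10! / 19! → 1/23279256; sum: t=0:+1/43545600 t=1:−1/9676800 t=2:+1/34836480 = -1/19353600; 3j²(4 6 8; -2 -3 5) = Δ·Π!·Σ² = 243/18088  (sign +1)
I_A²/I_B² = (841/302328)/(243/18088) = 5887/28431

5887/28431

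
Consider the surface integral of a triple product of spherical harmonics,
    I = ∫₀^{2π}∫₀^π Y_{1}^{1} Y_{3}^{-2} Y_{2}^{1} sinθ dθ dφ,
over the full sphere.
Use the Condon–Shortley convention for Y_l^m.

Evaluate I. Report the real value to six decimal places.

0.261169

Rules hold: Σm=0, L=6 even, 2≤2≤4.
N = 3·7·5 = 105
Δ = 2!·0!·4!/7! = 1/105
Racah Σ t=1..1: t=1:−1/4 = -1/4
⇒ 3j(1 3 2; 0 0 0)² = 3/35, sgn -1
Racah Σ t=0..0: t=0:+1/12 = 1/12
⇒ 3j(1 3 2; 1 -2 1)² = 2/21, sgn -1
4πI² = N·(3j₀)²·(3jₘ)² = 6/7
I = +1·√(0.857143/4π) = 0.26116903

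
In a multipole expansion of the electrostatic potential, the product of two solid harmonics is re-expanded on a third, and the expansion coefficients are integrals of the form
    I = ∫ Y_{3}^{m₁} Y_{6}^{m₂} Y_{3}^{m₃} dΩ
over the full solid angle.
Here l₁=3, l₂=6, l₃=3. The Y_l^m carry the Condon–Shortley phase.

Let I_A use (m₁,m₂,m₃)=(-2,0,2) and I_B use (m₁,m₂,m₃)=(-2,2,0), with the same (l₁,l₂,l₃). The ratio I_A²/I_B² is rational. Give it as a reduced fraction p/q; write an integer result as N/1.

Same 3,6,3: normalisation and zero-m 3j drop out of the ratio.
A: Δ: 6! 0! 6! / 13! → 1/12012; sum: t=5:−1/14400 = -1/14400; 3j²(3 6 3; -2 0 2) = Δ·Π!·Σ² = 3/1001  (sign +1)
B: Δ: 6! 0! 6! / 13! → 1/12012; sum: t=5:−1/4320 = -1/4320; 3j²(3 6 3; -2 2 0) = Δ·Π!·Σ² = 8/429  (sign +1)
I_A²/I_B² = (3/1001)/(8/429) = 9/56

9/56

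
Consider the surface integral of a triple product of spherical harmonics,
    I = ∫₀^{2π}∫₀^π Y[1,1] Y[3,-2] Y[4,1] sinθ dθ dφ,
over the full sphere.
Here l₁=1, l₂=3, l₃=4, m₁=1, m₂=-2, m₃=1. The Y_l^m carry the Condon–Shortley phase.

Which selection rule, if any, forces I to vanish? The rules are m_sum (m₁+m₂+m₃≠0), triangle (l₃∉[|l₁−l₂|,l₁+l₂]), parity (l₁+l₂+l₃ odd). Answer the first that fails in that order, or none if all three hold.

none

azimuthal sum: 1 − 2 + 1 = 0  ✓
2 ≤ 4 ≤ 4 (triangle on l)  ✓
L = 1 + 3 + 4 = 8 (even)  ✓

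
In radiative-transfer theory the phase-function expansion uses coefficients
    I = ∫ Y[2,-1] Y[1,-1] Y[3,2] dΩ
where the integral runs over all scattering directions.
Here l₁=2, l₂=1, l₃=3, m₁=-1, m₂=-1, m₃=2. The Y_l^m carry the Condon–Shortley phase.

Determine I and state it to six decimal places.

Checks pass: Σm=0; 6 even; l₃=3∈[1,3].
(2·2+1)(2·1+1)(2·3+1) = 105
Δ: 0! 4! 2! / 7! → 1/105
sum: t=0:+1/4 = 1/4
3j²(2 1 3; 0 0 0) = Δ·Π!·Σ² = 3/35  (sign -1)
sum: t=0:+1/12 = 1/12
3j²(2 1 3; -1 -1 2) = Δ·Π!·Σ² = 2/21  (sign -1)
combine: 4πI² = 105·3/35·2/21 = 6/7
take √, sign +1: I = 0.26116903

0.261169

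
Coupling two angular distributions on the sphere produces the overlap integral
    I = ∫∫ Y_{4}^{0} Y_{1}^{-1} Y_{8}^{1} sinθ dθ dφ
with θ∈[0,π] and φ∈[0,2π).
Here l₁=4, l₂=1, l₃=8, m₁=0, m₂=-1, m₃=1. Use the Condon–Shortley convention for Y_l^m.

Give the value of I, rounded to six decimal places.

0.000000

l₃=8 ∉ [3,5] — triangle fails ⇒ I = 0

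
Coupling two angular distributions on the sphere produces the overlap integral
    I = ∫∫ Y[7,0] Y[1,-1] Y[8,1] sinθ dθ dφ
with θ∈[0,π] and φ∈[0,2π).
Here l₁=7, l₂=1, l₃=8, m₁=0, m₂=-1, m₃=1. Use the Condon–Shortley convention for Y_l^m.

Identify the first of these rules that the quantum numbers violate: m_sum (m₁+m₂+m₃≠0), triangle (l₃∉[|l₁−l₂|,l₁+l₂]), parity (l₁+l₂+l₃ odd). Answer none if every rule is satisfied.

none

azimuthal sum: 0 − 1 + 1 = 0  ✓
6 ≤ 8 ≤ 8 (triangle on l)  ✓
L = 7 + 1 + 8 = 16 (even)  ✓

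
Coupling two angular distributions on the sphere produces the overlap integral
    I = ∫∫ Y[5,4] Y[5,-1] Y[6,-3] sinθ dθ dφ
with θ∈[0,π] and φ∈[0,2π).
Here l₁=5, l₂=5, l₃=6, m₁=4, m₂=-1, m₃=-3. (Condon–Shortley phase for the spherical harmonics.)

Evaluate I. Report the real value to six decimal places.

-0.020582

m-sum 0 ✓  L=16 even ✓  0≤6≤10 ✓
Π(2lᵢ+1) = 11×11×13 = 1573
triangle coeff Δ(5,5,6) = 1/28588560
Σ_t [0,4]: t=0:+1/345600 t=1:−1/13824 t=2:+1/5184 t=3:−1/13824 t=4:+1/345600 = 7/129600
(3j)²=80/7293 [(5 5 6; 0 0 0)], sign=+1
Σ_t [0,1]: t=0:+1/138240 t=1:−1/155520 = 1/1244160
(3j)²=3/9724 [(5 5 6; 4 -1 -3)], sign=-1
⇒ 4πI² = 20/3757
I = (-1)√(20/3757/(4π)) = -0.02058209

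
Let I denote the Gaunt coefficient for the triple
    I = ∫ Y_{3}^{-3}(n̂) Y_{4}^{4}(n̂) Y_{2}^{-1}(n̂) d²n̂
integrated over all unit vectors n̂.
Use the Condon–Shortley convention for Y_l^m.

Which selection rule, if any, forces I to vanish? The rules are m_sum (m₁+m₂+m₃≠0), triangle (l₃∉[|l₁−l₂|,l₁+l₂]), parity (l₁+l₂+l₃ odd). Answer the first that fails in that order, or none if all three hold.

parity

m₁+m₂+m₃ = -3 + 4 − 1 = 0  ✓
triangle: |3−4|=1 ≤ l₃=2 ≤ 3+4=7  ✓
parity: l₁+l₂+l₃ = 9 is odd  ✗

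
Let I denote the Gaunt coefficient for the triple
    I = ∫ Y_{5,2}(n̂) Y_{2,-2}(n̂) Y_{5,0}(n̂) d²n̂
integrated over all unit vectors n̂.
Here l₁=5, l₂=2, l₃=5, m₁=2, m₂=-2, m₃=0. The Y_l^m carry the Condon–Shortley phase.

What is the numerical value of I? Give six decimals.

-0.191372

Rules hold: Σm=0, L=12 even, 3≤5≤7.
N = 11·5·11 = 605
Δ = 2!·8!·2!/13! = 1/38610
Racah Σ t=0..2: t=0:+1/2880 t=1:−1/576 t=2:+1/2880 = -1/960
⇒ 3j(5 2 5; 0 0 0)² = 10/429, sgn +1
Racah Σ t=0..0: t=0:+1/2880 = 1/2880
⇒ 3j(5 2 5; 2 -2 0)² = 14/429, sgn -1
4πI² = N·(3j₀)²·(3jₘ)² = 700/1521
I = -1·√(0.460224/4π) = -0.19137248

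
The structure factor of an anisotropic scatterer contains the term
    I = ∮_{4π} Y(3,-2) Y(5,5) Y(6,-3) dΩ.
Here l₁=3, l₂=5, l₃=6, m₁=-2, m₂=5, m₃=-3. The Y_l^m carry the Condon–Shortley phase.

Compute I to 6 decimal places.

Checks pass: Σm=0; 14 even; l₃=6∈[2,8].
(2·3+1)(2·5+1)(2·6+1) = 1001
Δ: 2! 4! 8! / 15! → 1/675675
sum: t=0:+1/8640 t=1:−1/2304 t=2:+1/8640 = -7/34560
3j²(3 5 6; 0 0 0) = Δ·Π!·Σ² = 7/429  (sign -1)
sum: t=2:+1/483840 = 1/483840
3j²(3 5 6; -2 5 -3) = Δ·Π!·Σ² = 6/1001  (sign -1)
combine: 4πI² = 1001·7/429·6/1001 = 14/143
take √, sign +1: I = 0.08826552

0.088266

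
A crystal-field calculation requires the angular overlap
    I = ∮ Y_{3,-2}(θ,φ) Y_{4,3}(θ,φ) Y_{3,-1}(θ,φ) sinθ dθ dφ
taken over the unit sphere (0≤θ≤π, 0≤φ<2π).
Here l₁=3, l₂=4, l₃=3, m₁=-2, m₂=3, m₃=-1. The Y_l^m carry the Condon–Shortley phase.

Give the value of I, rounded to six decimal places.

Checks pass: Σm=0; 10 even; l₃=3∈[1,7].
(2·3+1)(2·4+1)(2·3+1) = 441
Δ: 4! 2! 4! / 11! → 1/34650
sum: t=1:−1/72 t=2:+1/16 t=3:−1/72 = 5/144
3j²(3 4 3; 0 0 0) = Δ·Π!·Σ² = 2/77  (sign -1)
sum: t=3:−1/288 t=4:+1/144 = 1/288
3j²(3 4 3; -2 3 -1) = Δ·Π!·Σ² = 1/99  (sign +1)
combine: 4πI² = 441·2/77·1/99 = 14/121
take √, sign -1: I = -0.09595473

-0.095955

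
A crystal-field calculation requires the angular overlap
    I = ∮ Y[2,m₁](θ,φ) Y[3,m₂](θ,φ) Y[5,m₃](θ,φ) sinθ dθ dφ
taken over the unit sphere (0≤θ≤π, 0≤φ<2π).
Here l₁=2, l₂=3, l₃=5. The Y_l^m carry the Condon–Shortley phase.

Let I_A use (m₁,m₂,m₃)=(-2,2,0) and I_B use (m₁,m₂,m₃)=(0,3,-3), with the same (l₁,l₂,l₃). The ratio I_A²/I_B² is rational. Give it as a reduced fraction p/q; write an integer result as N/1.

5/28

l's match ⇒ only the (l;m) 3-j factors differ between A and B.
A: triangle coeff Δ(2,3,5) = 1/2310; Σ_t [0,0]: t=0:+1/2880 = 1/2880; (3j)²=1/462 [(2 3 5; -2 2 0)], sign=-1
B: triangle coeff Δ(2,3,5) = 1/2310; Σ_t [0,0]: t=0:+1/2880 = 1/2880; (3j)²=2/165 [(2 3 5; 0 3 -3)], sign=+1
I_A²/I_B² = (1/462)/(2/165) = 5/28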